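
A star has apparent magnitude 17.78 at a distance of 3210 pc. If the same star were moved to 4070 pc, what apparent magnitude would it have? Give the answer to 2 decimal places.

m ≈ 18.30

Flux ∝ 1/d², so Δm = 5 log₁₀(d₂/d₁) = 5 log₁₀(4070/3210) = 0.515
m₂ = m₁ + Δm = 17.78 + (0.515) = 18.295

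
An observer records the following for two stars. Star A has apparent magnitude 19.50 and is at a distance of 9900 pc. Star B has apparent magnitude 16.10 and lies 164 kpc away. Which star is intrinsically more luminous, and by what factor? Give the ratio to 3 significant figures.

Star A: M = m − 5 log₁₀ d + 5 = 19.50 − 5·3.9956 + 5 = 4.522
Star B: d = 164 kpc = 164000 pc
Star B: M = m − 5 log₁₀ d + 5 = 16.10 − 5·5.2148 + 5 = -4.974
ΔM = M_A − M_B = 4.522 − (-4.974) = 9.496; smaller M is more luminous → Star B.
L ratio = 10^(0.4 |ΔM|) = 10^3.798 = 6287

Star B is more luminous, by a factor of 6290.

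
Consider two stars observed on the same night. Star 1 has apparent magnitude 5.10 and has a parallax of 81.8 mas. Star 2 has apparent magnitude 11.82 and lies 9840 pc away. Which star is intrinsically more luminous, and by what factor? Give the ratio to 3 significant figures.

Star 1: p = 81.8 mas = 0.0818″ → d = 1/p = 12.22 pc
Star 1: M = m − 5 log₁₀ d + 5 = 5.10 − 5·1.0872 + 5 = 4.664
Star 2: M = m − 5 log₁₀ d + 5 = 11.82 − 5·3.9930 + 5 = -3.145
ΔM = M_1 − M_2 = 4.664 − (-3.145) = 7.809; smaller M is more luminous → Star 2.
L ratio = 10^(0.4 |ΔM|) = 10^3.123 = 1329

Star 2 is more luminous, by a factor of 1330.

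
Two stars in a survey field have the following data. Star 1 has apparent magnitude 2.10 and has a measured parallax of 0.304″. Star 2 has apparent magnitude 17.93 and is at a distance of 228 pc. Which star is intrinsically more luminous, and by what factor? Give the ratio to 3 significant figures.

Star 1 is more luminous, by a factor of 447.

Star 1: d = 1/p = 1/0.304″ = 3.289 pc
Star 1: M = m − 5 log₁₀ d + 5 = 2.10 − 5·0.5171 + 5 = 4.514
Star 2: M = m − 5 log₁₀ d + 5 = 17.93 − 5·2.3579 + 5 = 11.140
ΔM = M_1 − M_2 = 4.514 − (11.140) = -6.626; smaller M is more luminous → Star 1.
L ratio = 10^(0.4 |ΔM|) = 10^2.650 = 447.1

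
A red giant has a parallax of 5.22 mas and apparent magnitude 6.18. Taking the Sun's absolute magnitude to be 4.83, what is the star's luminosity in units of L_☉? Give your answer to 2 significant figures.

L/L_☉ ≈ 110

d = 1/p = 1000/5.22 mas = 191.6 pc
M = m − 5 log₁₀ d + 5 = 6.18 − 5·2.2823 + 5 = -0.232
M − M_☉ = -0.232 − 4.83 = -5.062
L/L_☉ = 10^(−0.4 × -5.062) = 105.8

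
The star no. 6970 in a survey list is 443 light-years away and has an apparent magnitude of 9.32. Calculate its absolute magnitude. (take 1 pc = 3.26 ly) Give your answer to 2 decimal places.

M ≈ 3.65

d = 443 ly / 3.26 = 135.9 pc
5 log₁₀(d/10 pc) = 5 log₁₀(135.9) − 5 = 5.666
M = m − 5 log₁₀(d/10) = 9.32 − 5.666 = 3.654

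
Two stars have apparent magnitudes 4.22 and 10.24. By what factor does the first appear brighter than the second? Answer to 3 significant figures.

256

Magnitude difference = -6.02
Flux ratio = 10^(−0.4 Δm) = 10^(−0.4 × -6.02) = 10^2.408 = 255.9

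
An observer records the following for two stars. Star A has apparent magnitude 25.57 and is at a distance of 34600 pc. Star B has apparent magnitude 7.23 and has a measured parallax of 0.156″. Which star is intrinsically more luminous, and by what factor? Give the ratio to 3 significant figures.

Star A is more luminous, by a factor of 1.34.

Star A: M = m − 5 log₁₀ d + 5 = 25.57 − 5·4.5391 + 5 = 7.875
Star B: d = 1/p = 1/0.156″ = 6.410 pc
Star B: M = m − 5 log₁₀ d + 5 = 7.23 − 5·0.8069 + 5 = 8.196
ΔM = M_A − M_B = 7.875 − (8.196) = -0.321; smaller M is more luminous → Star A.
L ratio = 10^(0.4 |ΔM|) = 10^0.128 = 1.344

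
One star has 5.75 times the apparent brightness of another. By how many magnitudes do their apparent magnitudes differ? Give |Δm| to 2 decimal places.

Pogson: Δm = −2.5 log₁₀(ratio) = −2.5 log₁₀(5.75) = −2.5 × 0.7597 = -1.899

|Δm| ≈ 1.90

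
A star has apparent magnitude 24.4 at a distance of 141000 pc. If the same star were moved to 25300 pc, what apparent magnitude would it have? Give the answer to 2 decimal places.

Flux ∝ 1/d², so Δm = 5 log₁₀(d₂/d₁) = 5 log₁₀(25300/141000) = -3.730
m₂ = m₁ + Δm = 24.4 + (-3.730) = 20.670

m ≈ 20.67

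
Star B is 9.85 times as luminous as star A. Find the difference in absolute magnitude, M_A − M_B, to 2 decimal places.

M_A − M_B ≈ 2.48

Pogson: ΔM = −2.5 log₁₀(ratio) = −2.5 log₁₀(9.85) = −2.5 × 0.9934 = -2.484
Star B is brighter so has the smaller magnitude: M_A − M_B is positive.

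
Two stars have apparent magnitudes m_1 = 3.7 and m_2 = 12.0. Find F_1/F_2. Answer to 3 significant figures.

Magnitude difference = -8.3
Flux ratio = 10^(−0.4 Δm) = 10^(−0.4 × -8.3) = 10^3.320 = 2089

F_1/F_2 ≈ 2090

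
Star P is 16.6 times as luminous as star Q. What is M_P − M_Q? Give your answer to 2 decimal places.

Pogson: ΔM = −2.5 log₁₀(ratio) = −2.5 log₁₀(16.6) = −2.5 × 1.2201 = -3.050
Star P is brighter, so it has the smaller magnitude: the difference is negative.

M_P − M_Q ≈ -3.05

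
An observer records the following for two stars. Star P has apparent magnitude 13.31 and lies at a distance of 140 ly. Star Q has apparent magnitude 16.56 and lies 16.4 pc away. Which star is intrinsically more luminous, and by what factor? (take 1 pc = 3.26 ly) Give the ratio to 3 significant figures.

Star P is more luminous, by a factor of 137.

Star P: d = 140 ly / 3.26 = 42.94 pc
Star P: M = m − 5 log₁₀ d + 5 = 13.31 − 5·1.6329 + 5 = 10.145
Star Q: M = m − 5 log₁₀ d + 5 = 16.56 − 5·1.2148 + 5 = 15.486
ΔM = M_P − M_Q = 10.145 − (15.486) = -5.340; smaller M is more luminous → Star P.
L ratio = 10^(0.4 |ΔM|) = 10^2.136 = 136.8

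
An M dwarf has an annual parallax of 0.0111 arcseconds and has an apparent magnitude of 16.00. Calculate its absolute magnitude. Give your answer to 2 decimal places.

M ≈ 11.23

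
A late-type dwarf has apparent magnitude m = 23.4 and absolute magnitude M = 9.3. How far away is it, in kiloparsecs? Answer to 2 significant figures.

μ = m − M = 14.100
m − M = 5 log₁₀ d − 5
log₁₀ d = (m − M)/5 + 1 = 3.8200
d = 10^3.8200 = 6607 pc
= 6.607 kpc

d ≈ 6.6 kpc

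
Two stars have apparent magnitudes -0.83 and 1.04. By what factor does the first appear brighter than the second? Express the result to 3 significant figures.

5.60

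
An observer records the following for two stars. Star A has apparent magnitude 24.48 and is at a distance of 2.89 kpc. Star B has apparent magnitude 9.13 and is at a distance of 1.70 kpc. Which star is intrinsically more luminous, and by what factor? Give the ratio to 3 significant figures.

Star B is more luminous, by a factor of 478000.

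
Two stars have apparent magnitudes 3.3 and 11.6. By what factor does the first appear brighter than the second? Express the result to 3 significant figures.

2090

Magnitude difference = -8.3
Flux ratio = 10^(−0.4 Δm) = 10^(−0.4 × -8.3) = 10^3.320 = 2089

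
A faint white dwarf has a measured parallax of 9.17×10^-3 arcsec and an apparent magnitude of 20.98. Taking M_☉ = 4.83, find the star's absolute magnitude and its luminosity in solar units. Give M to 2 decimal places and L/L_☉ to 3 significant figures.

d = 1/p = 1/9.17×10^-3″ = 109.1 pc
M = m − 5 log₁₀ d + 5 = 20.98 − 5·2.0376 + 5 = 15.792
M − M_☉ = 15.792 − 4.83 = 10.962
L/L_☉ = 10^(−0.4 × 10.962) = 4.123×10^-5

M ≈ 15.79; L/L_☉ ≈ 4.12×10^-5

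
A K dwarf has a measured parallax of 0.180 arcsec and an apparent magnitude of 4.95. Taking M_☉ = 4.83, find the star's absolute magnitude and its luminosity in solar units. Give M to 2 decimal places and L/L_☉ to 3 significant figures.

M ≈ 6.23; L/L_☉ ≈ 0.276

d = 1/p = 1/0.180″ = 5.556 pc
M = m − 5 log₁₀ d + 5 = 4.95 − 5·0.7447 + 5 = 6.226
M − M_☉ = 6.226 − 4.83 = 1.396
L/L_☉ = 10^(−0.4 × 1.396) = 0.2763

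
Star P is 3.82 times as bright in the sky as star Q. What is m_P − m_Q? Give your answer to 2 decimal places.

Pogson: Δm = −2.5 log₁₀(ratio) = −2.5 log₁₀(3.82) = −2.5 × 0.5821 = -1.455
Star P is brighter, so it has the smaller magnitude: the difference is negative.

m_P − m_Q ≈ -1.46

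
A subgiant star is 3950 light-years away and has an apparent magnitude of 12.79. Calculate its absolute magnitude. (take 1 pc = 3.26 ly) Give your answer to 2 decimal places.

d = 3950 ly / 3.26 = 1212 pc
5 log₁₀(d/10 pc) = 5 log₁₀(1212) − 5 = 10.417
M = m − 5 log₁₀(d/10) = 12.79 − 10.417 = 2.373

M ≈ 2.37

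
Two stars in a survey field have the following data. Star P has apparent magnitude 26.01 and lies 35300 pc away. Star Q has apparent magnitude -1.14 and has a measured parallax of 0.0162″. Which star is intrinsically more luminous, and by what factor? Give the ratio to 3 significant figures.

Star Q is more luminous, by a factor of 222000.

Star P: M = m − 5 log₁₀ d + 5 = 26.01 − 5·4.5478 + 5 = 8.271
Star Q: d = 1/p = 1/0.0162″ = 61.73 pc
Star Q: M = m − 5 log₁₀ d + 5 = -1.14 − 5·1.7905 + 5 = -5.092
ΔM = M_P − M_Q = 8.271 − (-5.092) = 13.364; smaller M is more luminous → Star Q.
L ratio = 10^(0.4 |ΔM|) = 10^5.345 = 221500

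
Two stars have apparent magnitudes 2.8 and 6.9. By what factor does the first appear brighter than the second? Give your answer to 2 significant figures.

Δm = 2.8 − (6.9) = -4.1
Flux ratio = 10^(−0.4 Δm) = 10^(−0.4 × -4.1) = 10^1.640 = 43.65

44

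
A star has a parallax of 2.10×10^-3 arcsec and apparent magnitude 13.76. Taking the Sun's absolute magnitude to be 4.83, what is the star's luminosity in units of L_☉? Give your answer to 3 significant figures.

d = 1/p = 1/2.10×10^-3″ = 476.2 pc
M = m − 5 log₁₀ d + 5 = 13.76 − 5·2.6778 + 5 = 5.371
M − M_☉ = 5.371 − 4.83 = 0.541
L/L_☉ = 10^(−0.4 × 0.541) = 0.6075

L/L_☉ ≈ 0.608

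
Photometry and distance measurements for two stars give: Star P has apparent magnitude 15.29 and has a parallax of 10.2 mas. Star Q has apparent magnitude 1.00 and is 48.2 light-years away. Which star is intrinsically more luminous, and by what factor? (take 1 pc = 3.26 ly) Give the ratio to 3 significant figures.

Star P: p = 10.2 mas = 0.0102″ → d = 1/p = 98.04 pc
Star P: M = m − 5 log₁₀ d + 5 = 15.29 − 5·1.9914 + 5 = 10.333
Star Q: d = 48.2 ly / 3.26 = 14.79 pc
Star Q: M = m − 5 log₁₀ d + 5 = 1.00 − 5·1.1698 + 5 = 0.151
ΔM = M_P − M_Q = 10.333 − (0.151) = 10.182; smaller M is more luminous → Star Q.
L ratio = 10^(0.4 |ΔM|) = 10^4.073 = 11830

Star Q is more luminous, by a factor of 11800.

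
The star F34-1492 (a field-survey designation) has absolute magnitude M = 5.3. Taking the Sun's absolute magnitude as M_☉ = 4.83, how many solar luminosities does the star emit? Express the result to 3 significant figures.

L/L_☉ ≈ 0.649

M − M_☉ = 5.3 − 4.83 = 0.470
L/L_☉ = 10^(−0.4 (M − M_☉)) = 10^-0.188 = 0.6486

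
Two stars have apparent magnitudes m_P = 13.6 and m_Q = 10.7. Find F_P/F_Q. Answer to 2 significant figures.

F_P/F_Q ≈ 0.069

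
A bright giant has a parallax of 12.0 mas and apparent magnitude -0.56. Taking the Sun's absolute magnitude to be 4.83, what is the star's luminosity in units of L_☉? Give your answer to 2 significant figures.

d = 1/p = 1000/12.0 mas = 83.33 pc
M = m − 5 log₁₀ d + 5 = -0.56 − 5·1.9208 + 5 = -5.164
M − M_☉ = -5.164 − 4.83 = -9.994
L/L_☉ = 10^(−0.4 × -9.994) = 9946

L/L_☉ ≈ 9900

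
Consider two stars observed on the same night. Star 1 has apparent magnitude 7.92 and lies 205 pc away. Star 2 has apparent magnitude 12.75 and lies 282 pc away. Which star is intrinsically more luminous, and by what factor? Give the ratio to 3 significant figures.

Star 1: M = m − 5 log₁₀ d + 5 = 7.92 − 5·2.3118 + 5 = 1.361
Star 2: M = m − 5 log₁₀ d + 5 = 12.75 − 5·2.4502 + 5 = 5.499
ΔM = M_1 − M_2 = 1.361 − (5.499) = -4.138; smaller M is more luminous → Star 1.
L ratio = 10^(0.4 |ΔM|) = 10^1.655 = 45.19

Star 1 is more luminous, by a factor of 45.2.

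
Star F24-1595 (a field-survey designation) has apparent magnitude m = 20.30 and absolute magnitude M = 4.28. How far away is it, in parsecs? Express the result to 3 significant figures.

d ≈ 16000 pc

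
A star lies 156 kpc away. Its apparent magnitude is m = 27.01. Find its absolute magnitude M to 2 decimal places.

d = 156 kpc = 156000 pc
5 log₁₀(d/10 pc) = 5 log₁₀(156000) − 5 = 20.966
M = m − 5 log₁₀(d/10) = 27.01 − 20.966 = 6.044

M ≈ 6.04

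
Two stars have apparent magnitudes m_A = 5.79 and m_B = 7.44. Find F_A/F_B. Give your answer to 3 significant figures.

Δm = 5.79 − (7.44) = -1.65
Flux ratio = 10^(−0.4 Δm) = 10^(−0.4 × -1.65) = 10^0.660 = 4.571

F_A/F_B ≈ 4.57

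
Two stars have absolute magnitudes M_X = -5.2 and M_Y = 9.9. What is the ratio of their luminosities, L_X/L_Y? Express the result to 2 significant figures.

L_X/L_Y ≈ 1.1×10^6

ΔM = M_X − M_Y = -15.1
L_X/L_Y = 10^(−0.4 ΔM) = 10^6.040 = 1.096×10^6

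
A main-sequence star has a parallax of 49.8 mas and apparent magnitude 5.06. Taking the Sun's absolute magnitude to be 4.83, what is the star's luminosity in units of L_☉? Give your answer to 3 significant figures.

L/L_☉ ≈ 3.26

d = 1/p = 1000/49.8 mas = 20.08 pc
M = m − 5 log₁₀ d + 5 = 5.06 − 5·1.3028 + 5 = 3.546
M − M_☉ = 3.546 − 4.83 = -1.284
L/L_☉ = 10^(−0.4 × -1.284) = 3.262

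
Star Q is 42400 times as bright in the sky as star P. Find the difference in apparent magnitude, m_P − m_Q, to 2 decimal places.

Pogson: Δm = −2.5 log₁₀(ratio) = −2.5 log₁₀(42400) = −2.5 × 4.6274 = -11.568
Star Q is brighter so has the smaller magnitude: m_P − m_Q is positive.

m_P − m_Q ≈ 11.57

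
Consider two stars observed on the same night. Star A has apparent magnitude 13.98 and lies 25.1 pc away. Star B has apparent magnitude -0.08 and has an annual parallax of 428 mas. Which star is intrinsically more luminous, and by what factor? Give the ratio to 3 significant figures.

Star A: M = m − 5 log₁₀ d + 5 = 13.98 − 5·1.3997 + 5 = 11.982
Star B: p = 428 mas = 0.428″ → d = 1/p = 2.336 pc
Star B: M = m − 5 log₁₀ d + 5 = -0.08 − 5·0.3686 + 5 = 3.077
ΔM = M_A − M_B = 11.982 − (3.077) = 8.904; smaller M is more luminous → Star B.
L ratio = 10^(0.4 |ΔM|) = 10^3.562 = 3646

Star B is more luminous, by a factor of 3650.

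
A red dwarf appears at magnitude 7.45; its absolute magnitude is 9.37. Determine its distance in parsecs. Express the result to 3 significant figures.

d ≈ 4.13 pc

μ = m − M = -1.920
m − M = 5 log₁₀ d − 5
log₁₀ d = (m − M)/5 + 1 = 0.6160
d = 10^0.6160 = 4.130 pc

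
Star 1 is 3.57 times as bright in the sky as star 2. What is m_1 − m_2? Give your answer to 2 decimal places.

Pogson: Δm = −2.5 log₁₀(ratio) = −2.5 log₁₀(3.57) = −2.5 × 0.5527 = -1.382
Star 1 is brighter, so it has the smaller magnitude: the difference is negative.

m_1 − m_2 ≈ -1.38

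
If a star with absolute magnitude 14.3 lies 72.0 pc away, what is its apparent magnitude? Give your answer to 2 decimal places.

m ≈ 18.59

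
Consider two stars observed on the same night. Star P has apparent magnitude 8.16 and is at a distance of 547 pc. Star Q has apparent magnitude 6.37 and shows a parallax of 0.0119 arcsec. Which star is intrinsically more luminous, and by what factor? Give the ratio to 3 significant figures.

Star P is more luminous, by a factor of 8.15.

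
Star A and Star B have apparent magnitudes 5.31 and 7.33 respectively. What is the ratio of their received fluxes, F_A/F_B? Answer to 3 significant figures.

Δm = 5.31 − (7.33) = -2.02
Flux ratio = 10^(−0.4 Δm) = 10^(−0.4 × -2.02) = 10^0.808 = 6.427

F_A/F_B ≈ 6.43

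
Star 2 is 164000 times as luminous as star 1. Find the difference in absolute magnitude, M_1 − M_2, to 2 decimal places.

Pogson: ΔM = −2.5 log₁₀(ratio) = −2.5 log₁₀(164000) = −2.5 × 5.2148 = -13.037
Star 2 is brighter so has the smaller magnitude: M_1 − M_2 is positive.

M_1 − M_2 ≈ 13.04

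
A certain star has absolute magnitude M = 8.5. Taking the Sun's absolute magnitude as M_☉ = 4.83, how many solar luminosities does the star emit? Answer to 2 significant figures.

M − M_☉ = 8.5 − 4.83 = 3.670
L/L_☉ = 10^(−0.4 (M − M_☉)) = 10^-1.468 = 0.03404

L/L_☉ ≈ 0.034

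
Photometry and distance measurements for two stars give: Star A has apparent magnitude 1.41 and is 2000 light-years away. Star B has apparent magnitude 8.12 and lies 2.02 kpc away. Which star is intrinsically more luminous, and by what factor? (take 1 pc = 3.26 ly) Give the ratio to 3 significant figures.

Star A is more luminous, by a factor of 44.6.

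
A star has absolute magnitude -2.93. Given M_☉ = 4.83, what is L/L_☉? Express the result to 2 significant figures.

L/L_☉ ≈ 1300

M − M_☉ = -2.93 − 4.83 = -7.760
L/L_☉ = 10^(−0.4 (M − M_☉)) = 10^3.104 = 1271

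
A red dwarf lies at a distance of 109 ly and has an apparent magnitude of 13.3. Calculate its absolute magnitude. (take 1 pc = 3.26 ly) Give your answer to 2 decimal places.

M ≈ 10.68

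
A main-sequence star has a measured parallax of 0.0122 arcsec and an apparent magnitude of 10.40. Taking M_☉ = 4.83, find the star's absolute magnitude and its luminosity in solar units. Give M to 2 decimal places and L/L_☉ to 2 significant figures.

M ≈ 5.83; L/L_☉ ≈ 0.40

d = 1/p = 1/0.0122″ = 81.97 pc
M = m − 5 log₁₀ d + 5 = 10.40 − 5·1.9136 + 5 = 5.832
M − M_☉ = 5.832 − 4.83 = 1.002
L/L_☉ = 10^(−0.4 × 1.002) = 0.3974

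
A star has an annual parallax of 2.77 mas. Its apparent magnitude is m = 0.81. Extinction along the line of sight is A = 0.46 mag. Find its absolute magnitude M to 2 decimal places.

p = 2.77 mas = 2.77×10^-3″ → d = 1/p = 361.0 pc
5 log₁₀(d/10 pc) = 5 log₁₀(361.0) − 5 = 7.788
M = m − 5 log₁₀(d/10) − A = 0.81 − 7.788 − 0.46 = -7.438

M ≈ -7.44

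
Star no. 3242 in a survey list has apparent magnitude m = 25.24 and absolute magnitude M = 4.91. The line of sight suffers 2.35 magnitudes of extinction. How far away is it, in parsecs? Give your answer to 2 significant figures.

d ≈ 39000 pc

m − M = 5 log₁₀(d/10 pc) + A  ⇒  25.24 − (4.91) − 2.35 = 5 log₁₀(d/10)
17.980 = 5 log₁₀(d/10)
log₁₀ d = (m − M − A)/5 + 1 = 4.5960
d = 10^4.5960 = 39450 pc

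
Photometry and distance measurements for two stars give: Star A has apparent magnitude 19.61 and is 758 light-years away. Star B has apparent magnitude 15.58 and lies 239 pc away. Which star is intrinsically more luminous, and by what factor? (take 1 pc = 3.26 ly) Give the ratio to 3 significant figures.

Star A: d = 758 ly / 3.26 = 232.5 pc
Star A: M = m − 5 log₁₀ d + 5 = 19.61 − 5·2.3665 + 5 = 12.778
Star B: M = m − 5 log₁₀ d + 5 = 15.58 − 5·2.3784 + 5 = 8.688
ΔM = M_A − M_B = 12.778 − (8.688) = 4.090; smaller M is more luminous → Star B.
L ratio = 10^(0.4 |ΔM|) = 10^1.636 = 43.24

Star B is more luminous, by a factor of 43.2.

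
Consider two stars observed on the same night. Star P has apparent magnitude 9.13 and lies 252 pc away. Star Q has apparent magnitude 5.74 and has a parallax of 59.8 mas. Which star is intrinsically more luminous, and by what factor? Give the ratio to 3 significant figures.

Star P is more luminous, by a factor of 10.0.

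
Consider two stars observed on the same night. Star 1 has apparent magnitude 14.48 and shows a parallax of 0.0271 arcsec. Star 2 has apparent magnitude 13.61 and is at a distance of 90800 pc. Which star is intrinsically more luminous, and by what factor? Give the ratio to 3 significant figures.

Star 1: d = 1/p = 1/0.0271″ = 36.90 pc
Star 1: M = m − 5 log₁₀ d + 5 = 14.48 − 5·1.5670 + 5 = 11.645
Star 2: M = m − 5 log₁₀ d + 5 = 13.61 − 5·4.9581 + 5 = -6.180
ΔM = M_1 − M_2 = 11.645 − (-6.180) = 17.825; smaller M is more luminous → Star 2.
L ratio = 10^(0.4 |ΔM|) = 10^7.130 = 1.349×10^7

Star 2 is more luminous, by a factor of 1.35×10^7.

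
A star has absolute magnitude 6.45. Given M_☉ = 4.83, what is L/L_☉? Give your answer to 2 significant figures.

L/L_☉ ≈ 0.22

M − M_☉ = 6.45 − 4.83 = 1.620
L/L_☉ = 10^(−0.4 (M − M_☉)) = 10^-0.648 = 0.2249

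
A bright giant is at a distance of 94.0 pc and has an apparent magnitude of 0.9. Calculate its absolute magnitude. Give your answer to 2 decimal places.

M ≈ -3.97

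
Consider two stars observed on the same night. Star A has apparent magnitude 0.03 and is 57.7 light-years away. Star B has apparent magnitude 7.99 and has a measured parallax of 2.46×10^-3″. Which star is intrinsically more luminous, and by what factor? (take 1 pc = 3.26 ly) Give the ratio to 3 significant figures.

Star A is more luminous, by a factor of 2.90.

Star A: d = 57.7 ly / 3.26 = 17.70 pc
Star A: M = m − 5 log₁₀ d + 5 = 0.03 − 5·1.2480 + 5 = -1.210
Star B: d = 1/p = 1/2.46×10^-3″ = 406.5 pc
Star B: M = m − 5 log₁₀ d + 5 = 7.99 − 5·2.6091 + 5 = -0.055
ΔM = M_A − M_B = -1.210 − (-0.055) = -1.154; smaller M is more luminous → Star A.
L ratio = 10^(0.4 |ΔM|) = 10^0.462 = 2.896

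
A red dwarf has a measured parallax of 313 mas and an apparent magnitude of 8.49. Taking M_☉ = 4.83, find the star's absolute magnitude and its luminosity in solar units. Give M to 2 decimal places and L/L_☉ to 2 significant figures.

d = 1/p = 1000/313 mas = 3.195 pc
M = m − 5 log₁₀ d + 5 = 8.49 − 5·0.5045 + 5 = 10.968
M − M_☉ = 10.968 − 4.83 = 6.138
L/L_☉ = 10^(−0.4 × 6.138) = 3.507×10^-3

M ≈ 10.97; L/L_☉ ≈ 3.5×10^-3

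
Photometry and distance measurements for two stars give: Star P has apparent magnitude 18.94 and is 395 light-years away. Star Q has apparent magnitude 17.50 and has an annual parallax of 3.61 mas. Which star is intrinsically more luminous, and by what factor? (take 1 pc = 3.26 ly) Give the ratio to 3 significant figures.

Star P: d = 395 ly / 3.26 = 121.2 pc
Star P: M = m − 5 log₁₀ d + 5 = 18.94 − 5·2.0834 + 5 = 13.523
Star Q: p = 3.61 mas = 3.61×10^-3″ → d = 1/p = 277.0 pc
Star Q: M = m − 5 log₁₀ d + 5 = 17.50 − 5·2.4425 + 5 = 10.288
ΔM = M_P − M_Q = 13.523 − (10.288) = 3.236; smaller M is more luminous → Star Q.
L ratio = 10^(0.4 |ΔM|) = 10^1.294 = 19.69

Star Q is more luminous, by a factor of 19.7.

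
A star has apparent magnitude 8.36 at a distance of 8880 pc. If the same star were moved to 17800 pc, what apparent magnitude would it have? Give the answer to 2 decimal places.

m ≈ 9.87

Flux ∝ 1/d², so Δm = 5 log₁₀(d₂/d₁) = 5 log₁₀(17800/8880) = 1.510
m₂ = m₁ + Δm = 8.36 + (1.510) = 9.870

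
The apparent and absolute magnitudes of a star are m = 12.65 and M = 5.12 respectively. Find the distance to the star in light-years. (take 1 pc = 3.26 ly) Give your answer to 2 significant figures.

d ≈ 1000 ly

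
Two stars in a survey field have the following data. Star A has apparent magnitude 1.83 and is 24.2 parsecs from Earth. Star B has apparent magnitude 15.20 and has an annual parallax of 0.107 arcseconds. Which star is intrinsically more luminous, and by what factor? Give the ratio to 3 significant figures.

Star A: M = m − 5 log₁₀ d + 5 = 1.83 − 5·1.3838 + 5 = -0.089
Star B: d = 1/p = 1/0.107″ = 9.346 pc
Star B: M = m − 5 log₁₀ d + 5 = 15.20 − 5·0.9706 + 5 = 15.347
ΔM = M_A − M_B = -0.089 − (15.347) = -15.436; smaller M is more luminous → Star A.
L ratio = 10^(0.4 |ΔM|) = 10^6.174 = 1.494×10^6

Star A is more luminous, by a factor of 1.49×10^6.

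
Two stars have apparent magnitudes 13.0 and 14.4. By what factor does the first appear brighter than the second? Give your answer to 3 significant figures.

3.63

Δm = 13.0 − (14.4) = -1.4
Flux ratio = 10^(−0.4 Δm) = 10^(−0.4 × -1.4) = 10^0.560 = 3.631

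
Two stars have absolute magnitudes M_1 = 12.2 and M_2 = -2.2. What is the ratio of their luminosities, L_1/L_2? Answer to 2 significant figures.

ΔM = M_1 − M_2 = 14.4
L_1/L_2 = 10^(−0.4 ΔM) = 10^-5.760 = 1.738×10^-6

L_1/L_2 ≈ 1.7×10^-6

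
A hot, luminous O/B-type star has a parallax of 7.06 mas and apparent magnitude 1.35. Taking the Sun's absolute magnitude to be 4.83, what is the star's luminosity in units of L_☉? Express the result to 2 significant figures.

d = 1/p = 1000/7.06 mas = 141.6 pc
M = m − 5 log₁₀ d + 5 = 1.35 − 5·2.1512 + 5 = -4.406
M − M_☉ = -4.406 − 4.83 = -9.236
L/L_☉ = 10^(−0.4 × -9.236) = 4948

L/L_☉ ≈ 4900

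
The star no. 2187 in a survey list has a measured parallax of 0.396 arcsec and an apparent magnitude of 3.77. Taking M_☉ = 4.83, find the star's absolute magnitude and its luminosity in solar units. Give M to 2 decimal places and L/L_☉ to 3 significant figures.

M ≈ 6.76; L/L_☉ ≈ 0.169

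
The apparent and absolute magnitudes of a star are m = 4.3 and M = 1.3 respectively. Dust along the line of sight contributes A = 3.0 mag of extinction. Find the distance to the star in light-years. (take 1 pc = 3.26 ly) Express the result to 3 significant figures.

m − M = 5 log₁₀(d/10 pc) + A  ⇒  4.3 − (1.3) − 3.0 = 5 log₁₀(d/10)
0.000 = 5 log₁₀(d/10)
log₁₀ d = (m − M − A)/5 + 1 = 1.0000
d = 10^1.0000 = 10.00 pc
= 32.60 ly

d ≈ 32.6 ly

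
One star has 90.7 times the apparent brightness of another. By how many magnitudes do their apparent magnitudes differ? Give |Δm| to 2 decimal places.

Pogson: Δm = −2.5 log₁₀(ratio) = −2.5 log₁₀(90.7) = −2.5 × 1.9576 = -4.894

|Δm| ≈ 4.89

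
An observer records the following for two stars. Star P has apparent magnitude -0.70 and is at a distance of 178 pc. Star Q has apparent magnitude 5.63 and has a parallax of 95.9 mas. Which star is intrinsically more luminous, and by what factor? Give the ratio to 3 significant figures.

Star P is more luminous, by a factor of 99200.

Star P: M = m − 5 log₁₀ d + 5 = -0.70 − 5·2.2504 + 5 = -6.952
Star Q: p = 95.9 mas = 0.0959″ → d = 1/p = 10.43 pc
Star Q: M = m − 5 log₁₀ d + 5 = 5.63 − 5·1.0182 + 5 = 5.539
ΔM = M_P − M_Q = -6.952 − (5.539) = -12.491; smaller M is more luminous → Star P.
L ratio = 10^(0.4 |ΔM|) = 10^4.996 = 99190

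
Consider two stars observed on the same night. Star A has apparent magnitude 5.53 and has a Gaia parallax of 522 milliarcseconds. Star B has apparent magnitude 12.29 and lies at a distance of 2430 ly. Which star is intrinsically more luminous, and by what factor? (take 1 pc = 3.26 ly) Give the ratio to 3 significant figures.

Star B is more luminous, by a factor of 299.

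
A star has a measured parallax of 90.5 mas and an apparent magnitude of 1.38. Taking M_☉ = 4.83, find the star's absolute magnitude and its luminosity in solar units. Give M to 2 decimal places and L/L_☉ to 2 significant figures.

d = 1/p = 1000/90.5 mas = 11.05 pc
M = m − 5 log₁₀ d + 5 = 1.38 − 5·1.0434 + 5 = 1.163
M − M_☉ = 1.163 − 4.83 = -3.667
L/L_☉ = 10^(−0.4 × -3.667) = 29.29

M ≈ 1.16; L/L_☉ ≈ 29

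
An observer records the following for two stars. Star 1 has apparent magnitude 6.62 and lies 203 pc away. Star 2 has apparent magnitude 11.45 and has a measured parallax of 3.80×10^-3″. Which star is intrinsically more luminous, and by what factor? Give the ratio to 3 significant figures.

Star 1 is more luminous, by a factor of 50.9.

Star 1: M = m − 5 log₁₀ d + 5 = 6.62 − 5·2.3075 + 5 = 0.083
Star 2: d = 1/p = 1/3.80×10^-3″ = 263.2 pc
Star 2: M = m − 5 log₁₀ d + 5 = 11.45 − 5·2.4202 + 5 = 4.349
ΔM = M_1 − M_2 = 0.083 − (4.349) = -4.266; smaller M is more luminous → Star 1.
L ratio = 10^(0.4 |ΔM|) = 10^1.707 = 50.88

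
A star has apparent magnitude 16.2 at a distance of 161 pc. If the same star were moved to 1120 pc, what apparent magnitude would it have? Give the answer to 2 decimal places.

Flux ∝ 1/d², so Δm = 5 log₁₀(d₂/d₁) = 5 log₁₀(1120/161) = 4.212
m₂ = m₁ + Δm = 16.2 + (4.212) = 20.412

m ≈ 20.41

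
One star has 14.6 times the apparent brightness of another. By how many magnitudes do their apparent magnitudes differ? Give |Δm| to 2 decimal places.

|Δm| ≈ 2.91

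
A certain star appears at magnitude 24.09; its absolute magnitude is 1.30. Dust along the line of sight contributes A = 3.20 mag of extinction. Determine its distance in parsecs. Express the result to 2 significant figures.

m − M = 5 log₁₀(d/10 pc) + A  ⇒  24.09 − (1.30) − 3.20 = 5 log₁₀(d/10)
19.590 = 5 log₁₀(d/10)
log₁₀ d = (m − M − A)/5 + 1 = 4.9180
d = 10^4.9180 = 82790 pc

d ≈ 83000 pc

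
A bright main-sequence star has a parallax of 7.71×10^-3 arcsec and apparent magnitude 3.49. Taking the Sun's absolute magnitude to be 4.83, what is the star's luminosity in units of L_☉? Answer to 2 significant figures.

L/L_☉ ≈ 580

d = 1/p = 1/7.71×10^-3″ = 129.7 pc
M = m − 5 log₁₀ d + 5 = 3.49 − 5·2.1129 + 5 = -2.075
M − M_☉ = -2.075 − 4.83 = -6.905
L/L_☉ = 10^(−0.4 × -6.905) = 578.0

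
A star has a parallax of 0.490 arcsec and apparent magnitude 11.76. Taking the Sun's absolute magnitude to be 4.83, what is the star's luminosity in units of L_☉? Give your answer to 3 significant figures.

L/L_☉ ≈ 7.04×10^-5

d = 1/p = 1/0.490″ = 2.041 pc
M = m − 5 log₁₀ d + 5 = 11.76 − 5·0.3098 + 5 = 15.211
M − M_☉ = 15.211 − 4.83 = 10.381
L/L_☉ = 10^(−0.4 × 10.381) = 7.041×10^-5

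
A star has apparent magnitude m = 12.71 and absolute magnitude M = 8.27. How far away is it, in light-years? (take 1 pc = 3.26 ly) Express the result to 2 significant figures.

μ = m − M = 4.440
m − M = 5 log₁₀ d − 5
log₁₀ d = (m − M)/5 + 1 = 1.8880
d = 10^1.8880 = 77.27 pc
= 251.9 ly

d ≈ 250 ly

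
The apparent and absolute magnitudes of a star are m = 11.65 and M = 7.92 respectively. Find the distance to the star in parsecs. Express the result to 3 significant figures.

d ≈ 55.7 pc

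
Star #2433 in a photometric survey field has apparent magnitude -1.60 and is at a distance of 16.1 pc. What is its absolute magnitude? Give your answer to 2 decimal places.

M ≈ -2.63

5 log₁₀(d/10 pc) = 5 log₁₀(16.10) − 5 = 1.034
M = m − 5 log₁₀(d/10) = -1.60 − 1.034 = -2.634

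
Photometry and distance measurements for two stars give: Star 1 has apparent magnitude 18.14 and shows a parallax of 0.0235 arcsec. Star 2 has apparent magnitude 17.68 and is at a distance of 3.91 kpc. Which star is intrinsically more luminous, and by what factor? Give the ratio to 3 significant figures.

Star 2 is more luminous, by a factor of 12900.

Star 1: d = 1/p = 1/0.0235″ = 42.55 pc
Star 1: M = m − 5 log₁₀ d + 5 = 18.14 − 5·1.6289 + 5 = 14.995
Star 2: d = 3.91 kpc = 3910 pc
Star 2: M = m − 5 log₁₀ d + 5 = 17.68 − 5·3.5922 + 5 = 4.719
ΔM = M_1 − M_2 = 14.995 − (4.719) = 10.276; smaller M is more luminous → Star 2.
L ratio = 10^(0.4 |ΔM|) = 10^4.110 = 12900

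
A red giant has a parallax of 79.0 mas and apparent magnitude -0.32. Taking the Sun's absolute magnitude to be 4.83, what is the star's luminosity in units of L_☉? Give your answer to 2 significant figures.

L/L_☉ ≈ 180

d = 1/p = 1000/79.0 mas = 12.66 pc
M = m − 5 log₁₀ d + 5 = -0.32 − 5·1.1024 + 5 = -0.832
M − M_☉ = -0.832 − 4.83 = -5.662
L/L_☉ = 10^(−0.4 × -5.662) = 184.0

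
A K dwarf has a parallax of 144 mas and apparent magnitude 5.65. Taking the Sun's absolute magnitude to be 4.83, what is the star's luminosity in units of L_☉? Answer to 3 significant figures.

L/L_☉ ≈ 0.227

d = 1/p = 1000/144 mas = 6.944 pc
M = m − 5 log₁₀ d + 5 = 5.65 − 5·0.8416 + 5 = 6.442
M − M_☉ = 6.442 − 4.83 = 1.612
L/L_☉ = 10^(−0.4 × 1.612) = 0.2266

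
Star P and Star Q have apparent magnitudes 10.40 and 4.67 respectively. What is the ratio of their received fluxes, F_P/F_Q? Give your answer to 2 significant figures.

F_P/F_Q ≈ 5.1×10^-3

Δm = 10.40 − (4.67) = 5.73
Flux ratio = 10^(−0.4 Δm) = 10^(−0.4 × 5.73) = 10^-2.292 = 5.105×10^-3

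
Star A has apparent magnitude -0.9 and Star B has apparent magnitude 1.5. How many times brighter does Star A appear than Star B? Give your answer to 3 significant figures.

9.12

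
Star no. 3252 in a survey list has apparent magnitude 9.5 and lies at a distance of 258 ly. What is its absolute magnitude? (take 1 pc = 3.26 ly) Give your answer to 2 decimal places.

d = 258 ly / 3.26 = 79.14 pc
5 log₁₀(d/10 pc) = 5 log₁₀(79.14) − 5 = 4.492
M = m − 5 log₁₀(d/10) = 9.5 − 4.492 = 5.008

M ≈ 5.01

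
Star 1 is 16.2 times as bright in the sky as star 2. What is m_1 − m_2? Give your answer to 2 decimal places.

m_1 − m_2 ≈ -3.02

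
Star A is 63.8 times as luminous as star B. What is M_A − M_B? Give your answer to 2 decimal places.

M_A − M_B ≈ -4.51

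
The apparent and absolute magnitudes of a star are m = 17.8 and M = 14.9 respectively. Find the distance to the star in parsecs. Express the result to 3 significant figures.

μ = m − M = 2.900
m − M = 5 log₁₀ d − 5
log₁₀ d = (m − M)/5 + 1 = 1.5800
d = 10^1.5800 = 38.02 pc

d ≈ 38.0 pc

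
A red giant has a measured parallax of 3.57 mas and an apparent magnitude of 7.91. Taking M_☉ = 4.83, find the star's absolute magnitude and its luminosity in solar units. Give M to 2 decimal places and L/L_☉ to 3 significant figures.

M ≈ 0.67; L/L_☉ ≈ 46.0

d = 1/p = 1000/3.57 mas = 280.1 pc
M = m − 5 log₁₀ d + 5 = 7.91 − 5·2.4473 + 5 = 0.673
M − M_☉ = 0.673 − 4.83 = -4.157
L/L_☉ = 10^(−0.4 × -4.157) = 45.99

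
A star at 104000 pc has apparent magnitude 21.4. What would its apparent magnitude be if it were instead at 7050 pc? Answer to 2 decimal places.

Flux ∝ 1/d², so Δm = 5 log₁₀(d₂/d₁) = 5 log₁₀(7050/104000) = -5.844
m₂ = m₁ + Δm = 21.4 + (-5.844) = 15.556

m ≈ 15.56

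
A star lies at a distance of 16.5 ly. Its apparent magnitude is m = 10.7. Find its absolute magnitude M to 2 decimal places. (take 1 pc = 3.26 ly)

d = 16.5 ly / 3.26 = 5.061 pc
5 log₁₀(d/10 pc) = 5 log₁₀(5.061) − 5 = -1.479
M = m − 5 log₁₀(d/10) = 10.7 + 1.479 = 12.179

M ≈ 12.18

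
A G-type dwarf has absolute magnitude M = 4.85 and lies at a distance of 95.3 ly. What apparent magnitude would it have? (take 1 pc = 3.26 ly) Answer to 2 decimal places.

d = 95.3 ly / 3.26 = 29.23 pc
m = M + 5 log₁₀ d − 5 = 4.85 + 5·1.4659 − 5 = 7.179

m ≈ 7.18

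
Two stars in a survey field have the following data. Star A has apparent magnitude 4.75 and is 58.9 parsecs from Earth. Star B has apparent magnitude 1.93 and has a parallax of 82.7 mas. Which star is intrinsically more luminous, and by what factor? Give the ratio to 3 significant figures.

Star A: M = m − 5 log₁₀ d + 5 = 4.75 − 5·1.7701 + 5 = 0.899
Star B: p = 82.7 mas = 0.0827″ → d = 1/p = 12.09 pc
Star B: M = m − 5 log₁₀ d + 5 = 1.93 − 5·1.0825 + 5 = 1.518
ΔM = M_A − M_B = 0.899 − (1.518) = -0.618; smaller M is more luminous → Star A.
L ratio = 10^(0.4 |ΔM|) = 10^0.247 = 1.767

Star A is more luminous, by a factor of 1.77.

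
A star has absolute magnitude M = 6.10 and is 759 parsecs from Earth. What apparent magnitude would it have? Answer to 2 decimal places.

m ≈ 15.50

m = M + 5 log₁₀ d − 5 = 6.10 + 5·2.8802 − 5 = 15.501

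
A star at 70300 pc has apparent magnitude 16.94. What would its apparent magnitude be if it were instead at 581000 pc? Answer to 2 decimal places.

m ≈ 21.53

Flux ∝ 1/d², so Δm = 5 log₁₀(d₂/d₁) = 5 log₁₀(581000/70300) = 4.586
m₂ = m₁ + Δm = 16.94 + (4.586) = 21.526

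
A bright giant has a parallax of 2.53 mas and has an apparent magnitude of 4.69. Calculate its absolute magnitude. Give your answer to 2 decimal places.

p = 2.53 mas = 2.53×10^-3″ → d = 1/p = 395.3 pc
5 log₁₀(d/10 pc) = 5 log₁₀(395.3) − 5 = 7.984
M = m − 5 log₁₀(d/10) = 4.69 − 7.984 = -3.294

M ≈ -3.29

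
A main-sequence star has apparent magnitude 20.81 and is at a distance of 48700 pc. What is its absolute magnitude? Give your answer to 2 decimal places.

M ≈ 2.37

5 log₁₀(d/10 pc) = 5 log₁₀(48700) − 5 = 18.438
M = m − 5 log₁₀(d/10) = 20.81 − 18.438 = 2.372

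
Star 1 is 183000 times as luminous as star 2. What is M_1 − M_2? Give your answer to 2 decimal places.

Pogson: ΔM = −2.5 log₁₀(ratio) = −2.5 log₁₀(183000) = −2.5 × 5.2625 = -13.156
Star 1 is brighter, so it has the smaller magnitude: the difference is negative.

M_1 − M_2 ≈ -13.16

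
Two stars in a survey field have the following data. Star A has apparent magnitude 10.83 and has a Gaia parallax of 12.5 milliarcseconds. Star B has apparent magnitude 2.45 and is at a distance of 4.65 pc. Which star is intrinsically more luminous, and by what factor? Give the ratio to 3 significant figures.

Star A: p = 12.5 mas = 0.0125″ → d = 1/p = 80.00 pc
Star A: M = m − 5 log₁₀ d + 5 = 10.83 − 5·1.9031 + 5 = 6.315
Star B: M = m − 5 log₁₀ d + 5 = 2.45 − 5·0.6675 + 5 = 4.113
ΔM = M_A − M_B = 6.315 − (4.113) = 2.202; smaller M is more luminous → Star B.
L ratio = 10^(0.4 |ΔM|) = 10^0.881 = 7.598

Star B is more luminous, by a factor of 7.60.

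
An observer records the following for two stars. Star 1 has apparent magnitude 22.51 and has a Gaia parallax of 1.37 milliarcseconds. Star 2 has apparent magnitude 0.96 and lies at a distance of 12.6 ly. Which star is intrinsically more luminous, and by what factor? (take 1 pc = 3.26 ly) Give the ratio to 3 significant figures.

Star 2 is more luminous, by a factor of 11700.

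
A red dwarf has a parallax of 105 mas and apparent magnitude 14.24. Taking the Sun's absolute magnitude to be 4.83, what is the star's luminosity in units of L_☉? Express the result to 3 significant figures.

d = 1/p = 1000/105 mas = 9.524 pc
M = m − 5 log₁₀ d + 5 = 14.24 − 5·0.9788 + 5 = 14.346
M − M_☉ = 14.346 − 4.83 = 9.516
L/L_☉ = 10^(−0.4 × 9.516) = 1.562×10^-4

L/L_☉ ≈ 1.56×10^-4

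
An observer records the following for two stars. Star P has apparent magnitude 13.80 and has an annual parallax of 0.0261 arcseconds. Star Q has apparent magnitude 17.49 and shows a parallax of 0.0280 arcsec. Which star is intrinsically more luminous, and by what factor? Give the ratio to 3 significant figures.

Star P: d = 1/p = 1/0.0261″ = 38.31 pc
Star P: M = m − 5 log₁₀ d + 5 = 13.80 − 5·1.5834 + 5 = 10.883
Star Q: d = 1/p = 1/0.0280″ = 35.71 pc
Star Q: M = m − 5 log₁₀ d + 5 = 17.49 − 5·1.5528 + 5 = 14.726
ΔM = M_P − M_Q = 10.883 − (14.726) = -3.843; smaller M is more luminous → Star P.
L ratio = 10^(0.4 |ΔM|) = 10^1.537 = 34.44

Star P is more luminous, by a factor of 34.4.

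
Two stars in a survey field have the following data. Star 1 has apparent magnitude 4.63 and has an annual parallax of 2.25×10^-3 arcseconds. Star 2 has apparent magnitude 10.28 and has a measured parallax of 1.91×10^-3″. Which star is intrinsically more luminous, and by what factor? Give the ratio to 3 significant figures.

Star 1: d = 1/p = 1/2.25×10^-3″ = 444.4 pc
Star 1: M = m − 5 log₁₀ d + 5 = 4.63 − 5·2.6478 + 5 = -3.609
Star 2: d = 1/p = 1/1.91×10^-3″ = 523.6 pc
Star 2: M = m − 5 log₁₀ d + 5 = 10.28 − 5·2.7190 + 5 = 1.685
ΔM = M_1 − M_2 = -3.609 − (1.685) = -5.294; smaller M is more luminous → Star 1.
L ratio = 10^(0.4 |ΔM|) = 10^2.118 = 131.1

Star 1 is more luminous, by a factor of 131.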